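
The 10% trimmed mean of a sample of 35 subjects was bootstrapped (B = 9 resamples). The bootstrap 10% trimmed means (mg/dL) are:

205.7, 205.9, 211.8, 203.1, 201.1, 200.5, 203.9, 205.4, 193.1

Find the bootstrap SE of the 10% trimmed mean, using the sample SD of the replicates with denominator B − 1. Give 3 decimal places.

SE* = 5.077

Bootstrap SE is the standard deviation of the 9 replicate 10% trimmed means.
Mean of replicates: (205.7 + 205.9 + 211.8 + 203.1 + 201.1 + 200.5 + 203.9 + 205.4 + 193.1) / 9 = 1830.5000 / 9 = 203.3889
Sum of squared deviations: (+2.3111)² + (+2.5111)² + (+8.4111)² + (−0.2889)² + (−2.2889)² + (−2.8889)² + (+0.5111)² + (+2.0111)² + (−10.2889)² = 206.2289
Variance = 206.2289 / 8 = 25.7786
SE* = √25.7786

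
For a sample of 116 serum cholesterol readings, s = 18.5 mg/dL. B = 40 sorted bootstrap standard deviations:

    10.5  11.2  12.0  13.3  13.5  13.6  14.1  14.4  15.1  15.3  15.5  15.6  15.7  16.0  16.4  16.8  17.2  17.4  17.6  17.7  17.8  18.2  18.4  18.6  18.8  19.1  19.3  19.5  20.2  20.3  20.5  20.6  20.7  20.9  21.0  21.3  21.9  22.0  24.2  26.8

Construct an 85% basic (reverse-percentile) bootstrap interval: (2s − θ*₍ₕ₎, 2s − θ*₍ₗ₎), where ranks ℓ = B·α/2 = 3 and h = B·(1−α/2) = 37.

(15.1, 25.0)

Percentile endpoints at ranks 3 and 37: θ*₍3₎ = 12.0, θ*₍37₎ = 21.9.
Basic interval reflects these around s:
  lower = 2 × 18.5 − 21.9 = 15.1
  upper = 2 × 18.5 − 12.0 = 25.0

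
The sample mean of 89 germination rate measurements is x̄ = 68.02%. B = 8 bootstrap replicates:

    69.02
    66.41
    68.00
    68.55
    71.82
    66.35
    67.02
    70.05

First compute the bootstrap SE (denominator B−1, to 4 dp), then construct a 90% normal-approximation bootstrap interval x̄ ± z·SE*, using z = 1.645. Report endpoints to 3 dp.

(64.908, 71.132)

Mean of replicates = 68.4025; sum of squared deviations = 25.0527; SE* = √(25.0527/7) = 1.8918
Margin = 1.645 × 1.8918 = 3.1120
Interval: 68.02 ± 3.1120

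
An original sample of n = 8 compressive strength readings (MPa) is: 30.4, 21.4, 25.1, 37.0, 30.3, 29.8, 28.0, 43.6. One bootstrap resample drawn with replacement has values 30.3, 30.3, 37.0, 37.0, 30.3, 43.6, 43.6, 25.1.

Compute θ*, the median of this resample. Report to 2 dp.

θ* = 33.65

Sorted: 25.1, 30.3, 30.3, 30.3, 37.0, 37.0, 43.6, 43.6
Median = average of the two middle values = 33.65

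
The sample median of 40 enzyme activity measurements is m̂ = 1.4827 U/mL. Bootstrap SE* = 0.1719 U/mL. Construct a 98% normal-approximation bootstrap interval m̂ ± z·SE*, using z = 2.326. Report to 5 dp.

Margin = 2.326 × 0.1719 = 0.399839
Interval: 1.4827 ± 0.399839

(1.08286, 1.88254)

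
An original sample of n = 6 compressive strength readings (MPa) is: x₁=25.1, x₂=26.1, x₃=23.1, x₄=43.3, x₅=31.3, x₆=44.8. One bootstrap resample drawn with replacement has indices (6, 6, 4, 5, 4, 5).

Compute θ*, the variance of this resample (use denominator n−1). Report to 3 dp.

θ* = 43.800

Resample values: 44.8, 44.8, 43.3, 31.3, 43.3, 31.3.
Mean = 39.8000; sum of squared deviations = 219.0000
s² = 219.0000 / 5 = 43.8000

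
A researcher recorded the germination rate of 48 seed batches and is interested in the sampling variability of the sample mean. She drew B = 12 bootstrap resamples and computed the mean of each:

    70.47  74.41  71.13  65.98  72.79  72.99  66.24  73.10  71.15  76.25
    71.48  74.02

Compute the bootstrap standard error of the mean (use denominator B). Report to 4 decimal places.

Bootstrap SE is the standard deviation of the 12 replicate means.
Mean of replicates: (70.47 + 74.41 + 71.13 + 65.98 + 72.79 + 72.99 + 66.24 + 73.10 + 71.15 + 76.25 + 71.48 + 74.02) / 12 = 860.01000 / 12 = 71.66750
Sum of squared deviations: (−1.19750)² + (+2.74250)² + (−0.53750)² + (−5.68750)² + (+1.12250)² + (+1.32250)² + (−5.42750)² + (+1.43250)² + (−0.51750)² + (+4.58250)² + (−0.18750)² + (+2.35250)² = 102.94722
Variance = 102.94722 / 12 = 8.57894
SE* = √8.57894

SE* = 2.9290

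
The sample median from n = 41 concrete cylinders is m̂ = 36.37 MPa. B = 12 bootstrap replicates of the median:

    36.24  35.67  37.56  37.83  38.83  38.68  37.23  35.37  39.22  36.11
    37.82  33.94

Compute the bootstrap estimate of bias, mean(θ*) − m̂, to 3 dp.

mean(θ*) = (36.24 + 35.67 + 37.56 + 37.83 + 38.83 + 38.68 + 37.23 + 35.37 + 39.22 + 36.11 + 37.82 + 33.94) / 12 = 37.0417
bias = 37.0417 − 36.37

bias = +0.672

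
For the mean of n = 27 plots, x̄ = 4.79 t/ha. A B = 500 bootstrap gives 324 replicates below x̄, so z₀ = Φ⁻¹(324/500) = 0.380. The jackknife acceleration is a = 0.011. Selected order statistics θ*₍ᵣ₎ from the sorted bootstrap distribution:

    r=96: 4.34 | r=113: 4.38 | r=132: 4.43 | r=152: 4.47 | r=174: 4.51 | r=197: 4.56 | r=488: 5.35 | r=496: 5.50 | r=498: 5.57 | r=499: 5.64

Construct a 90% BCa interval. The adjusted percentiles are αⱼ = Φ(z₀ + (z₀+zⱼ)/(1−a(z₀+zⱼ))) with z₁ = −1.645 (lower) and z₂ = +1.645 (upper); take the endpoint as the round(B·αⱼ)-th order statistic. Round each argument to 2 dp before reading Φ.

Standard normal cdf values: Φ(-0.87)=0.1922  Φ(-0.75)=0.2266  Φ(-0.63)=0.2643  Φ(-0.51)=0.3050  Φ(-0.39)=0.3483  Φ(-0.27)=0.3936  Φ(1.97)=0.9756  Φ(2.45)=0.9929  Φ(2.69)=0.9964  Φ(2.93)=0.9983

Lower: z₀ + z₁ = 0.380 + (-1.645) = -1.265; 1 − a(z₀+z₁) = 1 − (0.011)(-1.265) = 1.0139; argument = 0.380 + (-1.265)/1.0139 = -0.8676 → -0.87.
α₁ = Φ(-0.87) = 0.1922; rank = round(500 × 0.1922) = 96; θ*₍96₎ = 4.34.
Upper: z₀ + z₂ = 2.025; 1 − a(z₀+z₂) = 0.9777; argument = 2.4511 → 2.45; α₂ = 0.9929; rank = 496; θ*₍496₎ = 5.50.

(4.34, 5.50)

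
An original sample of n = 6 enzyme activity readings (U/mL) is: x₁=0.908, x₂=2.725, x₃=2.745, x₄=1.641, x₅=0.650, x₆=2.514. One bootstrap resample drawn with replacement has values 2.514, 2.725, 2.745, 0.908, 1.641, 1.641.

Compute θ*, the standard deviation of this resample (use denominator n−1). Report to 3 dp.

θ* = 0.747

Mean = 2.0290; sum of squared deviations = 2.7900
s² = 2.7900 / 5 = 0.5580
s = √0.5580 = 0.747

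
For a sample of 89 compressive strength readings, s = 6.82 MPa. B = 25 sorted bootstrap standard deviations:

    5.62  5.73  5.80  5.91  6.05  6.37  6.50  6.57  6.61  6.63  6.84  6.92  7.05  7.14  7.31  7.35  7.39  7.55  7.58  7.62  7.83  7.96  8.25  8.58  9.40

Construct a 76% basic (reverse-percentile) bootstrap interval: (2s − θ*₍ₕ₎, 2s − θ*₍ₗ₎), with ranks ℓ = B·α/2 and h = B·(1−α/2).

Percentile endpoints at ranks 3 and 22: θ*₍3₎ = 5.80, θ*₍22₎ = 7.96.
Basic interval reflects these around s:
  lower = 2 × 6.82 − 7.96 = 5.68
  upper = 2 × 6.82 − 5.80 = 7.84

(5.68, 7.84)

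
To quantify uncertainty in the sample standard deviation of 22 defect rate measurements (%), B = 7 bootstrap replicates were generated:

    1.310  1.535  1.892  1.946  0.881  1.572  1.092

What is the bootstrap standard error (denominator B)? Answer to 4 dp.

Bootstrap SE is the standard deviation of the 7 replicate standard deviations.
Mean of replicates: (1.310 + 1.535 + 1.892 + 1.946 + 0.881 + 1.572 + 1.092) / 7 = 10.22800 / 7 = 1.46114
Sum of squared deviations: (−0.15114)² + (+0.07386)² + (+0.43086)² + (+0.48486)² + (−0.58014)² + (+0.11086)² + (−0.36914)² = 0.93414
Variance = 0.93414 / 7 = 0.13345
SE* = √0.13345

SE* = 0.3653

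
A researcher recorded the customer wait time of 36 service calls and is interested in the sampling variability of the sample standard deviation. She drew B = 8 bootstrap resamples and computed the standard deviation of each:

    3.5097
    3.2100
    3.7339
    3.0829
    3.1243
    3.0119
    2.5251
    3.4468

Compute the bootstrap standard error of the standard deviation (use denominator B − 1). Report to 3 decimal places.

Bootstrap SE is the standard deviation of the 8 replicate standard deviations.
Mean of replicates: (3.5097 + 3.2100 + 3.7339 + 3.0829 + 3.1243 + 3.0119 + 2.5251 + 3.4468) / 8 = 25.64460 / 8 = 3.20558
Sum of squared deviations: (+0.30412)² + (+0.00442)² + (+0.52833)² + (−0.12268)² + (−0.08128)² + (−0.19368)² + (−0.68047)² + (+0.24123)² = 0.95204
Variance = 0.95204 / 7 = 0.13601
SE* = √0.13601

SE* = 0.369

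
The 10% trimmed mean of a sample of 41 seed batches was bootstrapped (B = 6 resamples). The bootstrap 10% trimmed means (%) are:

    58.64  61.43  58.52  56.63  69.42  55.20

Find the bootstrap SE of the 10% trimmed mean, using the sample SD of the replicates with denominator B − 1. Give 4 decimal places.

SE* = 5.0836

Bootstrap SE is the standard deviation of the 6 replicate 10% trimmed means.
Mean of replicates: (58.64 + 61.43 + 58.52 + 56.63 + 69.42 + 55.20) / 6 = 359.84000 / 6 = 59.97333
Sum of squared deviations: (−1.33333)² + (+1.45667)² + (−1.45333)² + (−3.34333)² + (+9.44667)² + (−4.77333)² = 129.21393
Variance = 129.21393 / 5 = 25.84279
SE* = √25.84279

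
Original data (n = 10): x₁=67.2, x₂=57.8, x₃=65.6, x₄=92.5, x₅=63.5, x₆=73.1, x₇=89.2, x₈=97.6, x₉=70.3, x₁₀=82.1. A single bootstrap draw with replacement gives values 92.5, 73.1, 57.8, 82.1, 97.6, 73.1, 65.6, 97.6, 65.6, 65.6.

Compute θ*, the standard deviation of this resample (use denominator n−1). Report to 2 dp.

θ* = 14.54

Mean = 77.0600; sum of squared deviations = 1903.8840
s² = 1903.8840 / 9 = 211.5427
s = √211.5427 = 14.54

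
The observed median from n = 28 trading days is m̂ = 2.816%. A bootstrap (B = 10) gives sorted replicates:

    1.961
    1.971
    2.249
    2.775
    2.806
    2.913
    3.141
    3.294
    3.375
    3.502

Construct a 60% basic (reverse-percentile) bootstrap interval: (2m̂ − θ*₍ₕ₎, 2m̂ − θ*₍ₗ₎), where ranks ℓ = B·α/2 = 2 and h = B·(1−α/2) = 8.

Percentile endpoints at ranks 2 and 8: θ*₍2₎ = 1.971, θ*₍8₎ = 3.294.
Basic interval reflects these around m̂:
  lower = 2 × 2.816 − 3.294 = 2.338
  upper = 2 × 2.816 − 1.971 = 3.661

(2.338, 3.661)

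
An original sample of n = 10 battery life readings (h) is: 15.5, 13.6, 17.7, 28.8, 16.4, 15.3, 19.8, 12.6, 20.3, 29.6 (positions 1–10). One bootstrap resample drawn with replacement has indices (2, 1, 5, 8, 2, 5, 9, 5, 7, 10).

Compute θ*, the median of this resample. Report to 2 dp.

Resample values: 13.6, 15.5, 16.4, 12.6, 13.6, 16.4, 20.3, 16.4, 19.8, 29.6.
Sorted: 12.6, 13.6, 13.6, 15.5, 16.4, 16.4, 16.4, 19.8, 20.3, 29.6
Median = average of the two middle values = 16.40

θ* = 16.40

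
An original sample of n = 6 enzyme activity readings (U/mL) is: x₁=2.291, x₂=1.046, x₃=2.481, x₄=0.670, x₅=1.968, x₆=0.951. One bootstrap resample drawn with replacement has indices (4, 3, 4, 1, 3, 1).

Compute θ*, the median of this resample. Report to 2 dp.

θ* = 2.29

Resample values: 0.670, 2.481, 0.670, 2.291, 2.481, 2.291.
Sorted: 0.670, 0.670, 2.291, 2.291, 2.481, 2.481
Median = average of the two middle values = 2.29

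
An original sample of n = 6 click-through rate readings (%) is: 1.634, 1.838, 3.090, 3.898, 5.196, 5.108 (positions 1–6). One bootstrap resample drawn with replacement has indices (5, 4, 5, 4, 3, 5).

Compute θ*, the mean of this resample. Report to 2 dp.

Resample values: 5.196, 3.898, 5.196, 3.898, 3.090, 5.196.
Mean = (5.196 + 3.898 + 5.196 + 3.898 + 3.090 + 5.196) / 6 = 26.4740 / 6 = 4.41

θ* = 4.41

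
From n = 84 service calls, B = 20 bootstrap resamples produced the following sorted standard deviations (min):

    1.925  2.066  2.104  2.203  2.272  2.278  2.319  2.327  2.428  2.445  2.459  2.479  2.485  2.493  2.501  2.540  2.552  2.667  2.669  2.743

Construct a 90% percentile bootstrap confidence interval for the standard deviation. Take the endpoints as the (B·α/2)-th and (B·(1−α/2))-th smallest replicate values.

(1.925, 2.669)

α = 0.10; lower rank = 20 × 0.050 = 1; upper rank = 20 × 0.950 = 19.
The 1st smallest replicate is 1.925; the 19th is 2.669.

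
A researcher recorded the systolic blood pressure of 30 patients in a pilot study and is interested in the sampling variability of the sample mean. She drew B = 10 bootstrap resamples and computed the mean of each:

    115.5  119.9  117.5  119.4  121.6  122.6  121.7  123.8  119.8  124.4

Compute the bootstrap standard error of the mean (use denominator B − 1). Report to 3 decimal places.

SE* = 2.770

Bootstrap SE is the standard deviation of the 10 replicate means.
Mean of replicates: (115.5 + 119.9 + 117.5 + 119.4 + 121.6 + 122.6 + 121.7 + 123.8 + 119.8 + 124.4) / 10 = 1206.2000 / 10 = 120.6200
Sum of squared deviations: (−5.1200)² + (−0.7200)² + (−3.1200)² + (−1.2200)² + (+0.9800)² + (+1.9800)² + (+1.0800)² + (+3.1800)² + (−0.8200)² + (+3.7800)² = 69.0760
Variance = 69.0760 / 9 = 7.6751
SE* = √7.6751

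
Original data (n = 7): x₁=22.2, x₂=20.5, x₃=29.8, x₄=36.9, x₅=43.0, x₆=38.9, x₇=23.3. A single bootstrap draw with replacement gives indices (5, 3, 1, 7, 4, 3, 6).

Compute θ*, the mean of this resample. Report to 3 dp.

Resample values: 43.0, 29.8, 22.2, 23.3, 36.9, 29.8, 38.9.
Mean = (43.0 + 29.8 + 22.2 + 23.3 + 36.9 + 29.8 + 38.9) / 7 = 223.90 / 7 = 31.986

θ* = 31.986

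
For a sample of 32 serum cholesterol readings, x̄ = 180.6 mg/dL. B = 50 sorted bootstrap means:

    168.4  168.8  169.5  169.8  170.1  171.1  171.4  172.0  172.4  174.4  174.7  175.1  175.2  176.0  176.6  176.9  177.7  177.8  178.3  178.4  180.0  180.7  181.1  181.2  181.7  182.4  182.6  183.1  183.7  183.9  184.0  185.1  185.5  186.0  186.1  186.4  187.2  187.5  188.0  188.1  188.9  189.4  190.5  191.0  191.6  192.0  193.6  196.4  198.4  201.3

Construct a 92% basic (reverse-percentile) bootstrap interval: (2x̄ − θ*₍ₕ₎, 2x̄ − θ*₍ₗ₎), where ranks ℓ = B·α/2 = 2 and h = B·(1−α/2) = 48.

Percentile endpoints at ranks 2 and 48: θ*₍2₎ = 168.8, θ*₍48₎ = 196.4.
Basic interval reflects these around x̄:
  lower = 2 × 180.6 − 196.4 = 164.8
  upper = 2 × 180.6 − 168.8 = 192.4

(164.8, 192.4)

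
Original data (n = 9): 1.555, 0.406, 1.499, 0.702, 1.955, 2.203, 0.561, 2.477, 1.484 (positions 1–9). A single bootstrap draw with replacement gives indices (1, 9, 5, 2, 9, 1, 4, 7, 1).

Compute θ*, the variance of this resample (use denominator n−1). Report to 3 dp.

Resample values: 1.555, 1.484, 1.955, 0.406, 1.484, 1.555, 0.702, 0.561, 1.555.
Mean = 1.2508; sum of squared deviations = 2.3730
s² = 2.3730 / 8 = 0.2966

θ* = 0.297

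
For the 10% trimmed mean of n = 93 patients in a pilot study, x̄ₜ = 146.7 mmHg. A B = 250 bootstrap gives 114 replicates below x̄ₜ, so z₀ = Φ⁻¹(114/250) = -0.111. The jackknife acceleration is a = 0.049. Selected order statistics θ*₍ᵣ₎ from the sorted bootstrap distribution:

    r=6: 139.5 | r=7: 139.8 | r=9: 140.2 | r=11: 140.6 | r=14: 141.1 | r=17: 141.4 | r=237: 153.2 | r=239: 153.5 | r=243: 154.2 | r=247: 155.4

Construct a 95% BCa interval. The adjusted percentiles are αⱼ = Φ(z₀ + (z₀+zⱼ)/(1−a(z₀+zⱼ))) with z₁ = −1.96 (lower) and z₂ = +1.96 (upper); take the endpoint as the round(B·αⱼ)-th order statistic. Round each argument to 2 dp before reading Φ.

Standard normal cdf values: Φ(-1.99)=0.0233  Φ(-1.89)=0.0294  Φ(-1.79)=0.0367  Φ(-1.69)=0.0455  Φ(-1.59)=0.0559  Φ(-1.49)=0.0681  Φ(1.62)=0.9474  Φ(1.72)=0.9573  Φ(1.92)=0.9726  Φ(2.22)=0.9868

Lower: z₀ + z₁ = -0.111 + (-1.960) = -2.071; 1 − a(z₀+z₁) = 1 − (0.049)(-2.071) = 1.1015; argument = -0.111 + (-2.071)/1.1015 = -1.9912 → -1.99.
α₁ = Φ(-1.99) = 0.0233; rank = round(250 × 0.0233) = 6; θ*₍6₎ = 139.5.
Upper: z₀ + z₂ = 1.849; 1 − a(z₀+z₂) = 0.9094; argument = 1.9222 → 1.92; α₂ = 0.9726; rank = 243; θ*₍243₎ = 154.2.

(139.5, 154.2)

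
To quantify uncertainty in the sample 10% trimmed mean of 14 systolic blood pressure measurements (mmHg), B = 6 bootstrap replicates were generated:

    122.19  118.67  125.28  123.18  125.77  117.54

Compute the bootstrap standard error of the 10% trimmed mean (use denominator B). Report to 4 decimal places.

Bootstrap SE is the standard deviation of the 6 replicate 10% trimmed means.
Mean of replicates: (122.19 + 118.67 + 125.28 + 123.18 + 125.77 + 117.54) / 6 = 732.63000 / 6 = 122.10500
Sum of squared deviations: (+0.08500)² + (−3.43500)² + (+3.17500)² + (+1.07500)² + (+3.66500)² + (−4.56500)² = 57.31415
Variance = 57.31415 / 6 = 9.55236
SE* = √9.55236

SE* = 3.0907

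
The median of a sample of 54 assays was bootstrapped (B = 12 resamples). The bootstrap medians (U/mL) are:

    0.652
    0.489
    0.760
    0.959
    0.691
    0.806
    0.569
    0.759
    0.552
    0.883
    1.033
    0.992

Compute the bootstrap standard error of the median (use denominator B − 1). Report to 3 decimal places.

SE* = 0.180

Bootstrap SE is the standard deviation of the 12 replicate medians.
Mean of replicates: (0.652 + 0.489 + 0.760 + 0.959 + 0.691 + 0.806 + 0.569 + 0.759 + 0.552 + 0.883 + 1.033 + 0.992) / 12 = 9.1450 / 12 = 0.7621
Sum of squared deviations: (−0.1101)² + (−0.2731)² + (−0.0021)² + (+0.1969)² + (−0.0711)² + (+0.0439)² + (−0.1931)² + (−0.0031)² + (−0.2101)² + (+0.1209)² + (+0.2709)² + (+0.2299)² = 0.3548
Variance = 0.3548 / 11 = 0.0323
SE* = √0.0323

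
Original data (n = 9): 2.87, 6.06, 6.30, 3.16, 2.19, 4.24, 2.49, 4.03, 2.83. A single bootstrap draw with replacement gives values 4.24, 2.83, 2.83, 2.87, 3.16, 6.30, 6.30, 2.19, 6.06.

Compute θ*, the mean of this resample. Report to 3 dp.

θ* = 4.087

Mean = (4.24 + 2.83 + 2.83 + 2.87 + 3.16 + 6.30 + 6.30 + 2.19 + 6.06) / 9 = 36.780 / 9 = 4.087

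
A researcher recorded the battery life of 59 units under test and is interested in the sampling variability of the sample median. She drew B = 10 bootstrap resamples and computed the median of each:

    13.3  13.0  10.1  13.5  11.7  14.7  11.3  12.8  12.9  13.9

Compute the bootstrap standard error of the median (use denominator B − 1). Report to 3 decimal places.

Bootstrap SE is the standard deviation of the 10 replicate medians.
Mean of replicates: (13.3 + 13.0 + 10.1 + 13.5 + 11.7 + 14.7 + 11.3 + 12.8 + 12.9 + 13.9) / 10 = 127.2000 / 10 = 12.7200
Sum of squared deviations: (+0.5800)² + (+0.2800)² + (−2.6200)² + (+0.7800)² + (−1.0200)² + (+1.9800)² + (−1.4200)² + (+0.0800)² + (+0.1800)² + (+1.1800)² = 16.2960
Variance = 16.2960 / 9 = 1.8107
SE* = √1.8107

SE* = 1.346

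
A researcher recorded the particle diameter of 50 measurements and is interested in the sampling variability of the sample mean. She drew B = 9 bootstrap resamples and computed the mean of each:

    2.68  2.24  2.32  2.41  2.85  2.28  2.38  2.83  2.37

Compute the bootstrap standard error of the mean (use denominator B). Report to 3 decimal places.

Bootstrap SE is the standard deviation of the 9 replicate means.
Mean of replicates: (2.68 + 2.24 + 2.32 + 2.41 + 2.85 + 2.28 + 2.38 + 2.83 + 2.37) / 9 = 22.3600 / 9 = 2.4844
Sum of squared deviations: (+0.1956)² + (−0.2444)² + (−0.1644)² + (−0.0744)² + (+0.3656)² + (−0.2044)² + (−0.1044)² + (+0.3456)² + (−0.1144)² = 0.4494
Variance = 0.4494 / 9 = 0.0499
SE* = √0.0499

SE* = 0.223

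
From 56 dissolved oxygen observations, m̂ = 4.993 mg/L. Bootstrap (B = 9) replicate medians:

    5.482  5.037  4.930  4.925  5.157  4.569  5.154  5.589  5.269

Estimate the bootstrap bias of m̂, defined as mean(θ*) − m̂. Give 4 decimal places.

bias = +0.1306

mean(θ*) = (5.482 + 5.037 + 4.930 + 4.925 + 5.157 + 4.569 + 5.154 + 5.589 + 5.269) / 9 = 5.12356
bias = 5.12356 − 4.993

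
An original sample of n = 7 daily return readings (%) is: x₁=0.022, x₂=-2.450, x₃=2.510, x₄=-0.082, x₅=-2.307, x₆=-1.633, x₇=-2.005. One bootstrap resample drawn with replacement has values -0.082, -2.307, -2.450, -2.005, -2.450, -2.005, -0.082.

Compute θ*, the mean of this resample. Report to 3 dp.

Mean = ((-0.082) + (-2.307) + (-2.450) + (-2.005) + (-2.450) + (-2.005) + (-0.082)) / 7 = -11.3810 / 7 = -1.626

θ* = -1.626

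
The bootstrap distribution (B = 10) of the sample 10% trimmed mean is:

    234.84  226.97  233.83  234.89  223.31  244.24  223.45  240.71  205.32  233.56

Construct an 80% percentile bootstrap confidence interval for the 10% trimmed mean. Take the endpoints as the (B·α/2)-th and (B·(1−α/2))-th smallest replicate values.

(205.32, 240.71)

Sorted replicates: 205.32, 223.31, 223.45, 226.97, 233.56, 233.83, 234.84, 234.89, 240.71, 244.24
α = 0.20; lower rank = 10 × 0.100 = 1; upper rank = 10 × 0.900 = 9.
The 1st smallest replicate is 205.32; the 9th is 240.71.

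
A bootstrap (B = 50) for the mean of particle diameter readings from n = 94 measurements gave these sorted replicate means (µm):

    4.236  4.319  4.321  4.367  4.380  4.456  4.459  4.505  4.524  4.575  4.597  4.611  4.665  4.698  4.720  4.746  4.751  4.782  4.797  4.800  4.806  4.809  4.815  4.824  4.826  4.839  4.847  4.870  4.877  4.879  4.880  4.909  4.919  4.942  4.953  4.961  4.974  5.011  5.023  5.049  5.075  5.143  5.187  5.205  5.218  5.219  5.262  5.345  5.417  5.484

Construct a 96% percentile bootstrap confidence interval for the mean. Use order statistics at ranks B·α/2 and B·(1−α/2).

(4.236, 5.417)

α = 0.04; lower rank = 50 × 0.020 = 1; upper rank = 50 × 0.980 = 49.
The 1st smallest replicate is 4.236; the 49th is 5.417.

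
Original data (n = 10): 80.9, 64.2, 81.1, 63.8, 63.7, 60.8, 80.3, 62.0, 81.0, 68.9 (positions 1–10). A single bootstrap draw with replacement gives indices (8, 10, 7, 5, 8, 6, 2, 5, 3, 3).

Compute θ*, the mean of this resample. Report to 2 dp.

Resample values: 62.0, 68.9, 80.3, 63.7, 62.0, 60.8, 64.2, 63.7, 81.1, 81.1.
Mean = (62.0 + 68.9 + 80.3 + 63.7 + 62.0 + 60.8 + 64.2 + 63.7 + 81.1 + 81.1) / 10 = 687.80 / 10 = 68.78

θ* = 68.78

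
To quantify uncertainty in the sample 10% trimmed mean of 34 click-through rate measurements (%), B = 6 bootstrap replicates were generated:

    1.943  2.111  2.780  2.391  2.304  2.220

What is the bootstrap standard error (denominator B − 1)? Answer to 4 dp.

SE* = 0.2856

Bootstrap SE is the standard deviation of the 6 replicate 10% trimmed means.
Mean of replicates: (1.943 + 2.111 + 2.780 + 2.391 + 2.304 + 2.220) / 6 = 13.74900 / 6 = 2.29150
Sum of squared deviations: (−0.34850)² + (−0.18050)² + (+0.48850)² + (+0.09950)² + (+0.01250)² + (−0.07150)² = 0.40783
Variance = 0.40783 / 5 = 0.08157
SE* = √0.08157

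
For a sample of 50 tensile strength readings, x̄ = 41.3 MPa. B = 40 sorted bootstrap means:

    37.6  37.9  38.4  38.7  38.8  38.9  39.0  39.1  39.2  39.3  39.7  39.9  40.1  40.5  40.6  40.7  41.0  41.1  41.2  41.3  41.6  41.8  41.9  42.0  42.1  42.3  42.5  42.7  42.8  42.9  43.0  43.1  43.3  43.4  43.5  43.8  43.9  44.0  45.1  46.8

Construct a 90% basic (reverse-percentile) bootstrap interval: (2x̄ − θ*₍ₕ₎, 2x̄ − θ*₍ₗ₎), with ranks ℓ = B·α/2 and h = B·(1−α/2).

Percentile endpoints at ranks 2 and 38: θ*₍2₎ = 37.9, θ*₍38₎ = 44.0.
Basic interval reflects these around x̄:
  lower = 2 × 41.3 − 44.0 = 38.6
  upper = 2 × 41.3 − 37.9 = 44.7

(38.6, 44.7)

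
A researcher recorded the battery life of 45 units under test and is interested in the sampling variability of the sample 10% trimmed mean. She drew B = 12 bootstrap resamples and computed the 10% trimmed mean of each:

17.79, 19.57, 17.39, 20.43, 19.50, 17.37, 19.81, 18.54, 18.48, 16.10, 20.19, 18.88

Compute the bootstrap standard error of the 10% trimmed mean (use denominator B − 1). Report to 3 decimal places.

SE* = 1.315

Bootstrap SE is the standard deviation of the 12 replicate 10% trimmed means.
Mean of replicates: (17.79 + 19.57 + 17.39 + 20.43 + 19.50 + 17.37 + 19.81 + 18.54 + 18.48 + 16.10 + 20.19 + 18.88) / 12 = 224.0500 / 12 = 18.6708
Sum of squared deviations: (−0.8808)² + (+0.8992)² + (−1.2808)² + (+1.7592)² + (+0.8292)² + (−1.3008)² + (+1.1392)² + (−0.1308)² + (−0.1908)² + (−2.5708)² + (+1.5192)² + (+0.2092)² = 19.0113
Variance = 19.0113 / 11 = 1.7283
SE* = √1.7283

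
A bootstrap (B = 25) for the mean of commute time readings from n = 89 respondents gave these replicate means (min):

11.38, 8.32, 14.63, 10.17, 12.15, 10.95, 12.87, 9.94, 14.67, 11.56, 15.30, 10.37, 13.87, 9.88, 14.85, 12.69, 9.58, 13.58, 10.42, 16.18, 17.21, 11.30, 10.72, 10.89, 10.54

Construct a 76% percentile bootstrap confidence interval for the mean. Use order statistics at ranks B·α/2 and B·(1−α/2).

(9.88, 14.85)

Sorted replicates: 8.32, 9.58, 9.88, 9.94, 10.17, 10.37, 10.42, 10.54, 10.72, 10.89, 10.95, 11.30, 11.38, 11.56, 12.15, 12.69, 12.87, 13.58, 13.87, 14.63, 14.67, 14.85, 15.30, 16.18, 17.21
α = 0.24; lower rank = 25 × 0.120 = 3; upper rank = 25 × 0.880 = 22.
The 3rd smallest replicate is 9.88; the 22nd is 14.85.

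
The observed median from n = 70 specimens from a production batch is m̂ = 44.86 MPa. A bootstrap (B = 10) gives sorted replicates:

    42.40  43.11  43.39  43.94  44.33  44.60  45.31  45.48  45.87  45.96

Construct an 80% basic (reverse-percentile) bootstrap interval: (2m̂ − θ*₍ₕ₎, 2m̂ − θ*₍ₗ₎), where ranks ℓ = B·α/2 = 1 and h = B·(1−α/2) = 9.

(43.85, 47.32)

Percentile endpoints at ranks 1 and 9: θ*₍1₎ = 42.40, θ*₍9₎ = 45.87.
Basic interval reflects these around m̂:
  lower = 2 × 44.86 − 45.87 = 43.85
  upper = 2 × 44.86 − 42.40 = 47.32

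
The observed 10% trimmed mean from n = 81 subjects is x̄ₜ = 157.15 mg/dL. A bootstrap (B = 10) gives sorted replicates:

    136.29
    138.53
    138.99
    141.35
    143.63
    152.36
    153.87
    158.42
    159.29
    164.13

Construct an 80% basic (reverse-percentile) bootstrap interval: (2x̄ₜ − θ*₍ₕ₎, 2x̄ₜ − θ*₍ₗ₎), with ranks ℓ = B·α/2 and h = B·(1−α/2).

(155.01, 178.01)

Percentile endpoints at ranks 1 and 9: θ*₍1₎ = 136.29, θ*₍9₎ = 159.29.
Basic interval reflects these around x̄ₜ:
  lower = 2 × 157.15 − 159.29 = 155.01
  upper = 2 × 157.15 − 136.29 = 178.01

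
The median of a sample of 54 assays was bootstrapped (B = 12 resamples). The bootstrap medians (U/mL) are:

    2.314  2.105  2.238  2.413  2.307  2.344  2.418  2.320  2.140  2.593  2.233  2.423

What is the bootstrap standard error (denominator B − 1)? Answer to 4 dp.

Bootstrap SE is the standard deviation of the 12 replicate medians.
Mean of replicates: (2.314 + 2.105 + 2.238 + 2.413 + 2.307 + 2.344 + 2.418 + 2.320 + 2.140 + 2.593 + 2.233 + 2.423) / 12 = 27.84800 / 12 = 2.32067
Sum of squared deviations: (−0.00667)² + (−0.21567)² + (−0.08267)² + (+0.09233)² + (−0.01367)² + (+0.02333)² + (+0.09733)² + (−0.00067)² + (−0.18067)² + (+0.27233)² + (−0.08767)² + (+0.10233)² = 0.19708
Variance = 0.19708 / 11 = 0.01792
SE* = √0.01792

SE* = 0.1339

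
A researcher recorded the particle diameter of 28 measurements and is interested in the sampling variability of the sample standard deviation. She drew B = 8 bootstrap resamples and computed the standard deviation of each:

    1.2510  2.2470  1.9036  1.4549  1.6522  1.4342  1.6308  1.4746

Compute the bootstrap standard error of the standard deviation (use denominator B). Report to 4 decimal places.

Bootstrap SE is the standard deviation of the 8 replicate standard deviations.
Mean of replicates: (1.2510 + 2.2470 + 1.9036 + 1.4549 + 1.6522 + 1.4342 + 1.6308 + 1.4746) / 8 = 13.04830 / 8 = 1.63104
Sum of squared deviations: (−0.38004)² + (+0.61596)² + (+0.27256)² + (−0.17614)² + (+0.02116)² + (−0.19684)² + (−0.00024)² + (−0.15644)² = 0.69282
Variance = 0.69282 / 8 = 0.08660
SE* = √0.08660

SE* = 0.2943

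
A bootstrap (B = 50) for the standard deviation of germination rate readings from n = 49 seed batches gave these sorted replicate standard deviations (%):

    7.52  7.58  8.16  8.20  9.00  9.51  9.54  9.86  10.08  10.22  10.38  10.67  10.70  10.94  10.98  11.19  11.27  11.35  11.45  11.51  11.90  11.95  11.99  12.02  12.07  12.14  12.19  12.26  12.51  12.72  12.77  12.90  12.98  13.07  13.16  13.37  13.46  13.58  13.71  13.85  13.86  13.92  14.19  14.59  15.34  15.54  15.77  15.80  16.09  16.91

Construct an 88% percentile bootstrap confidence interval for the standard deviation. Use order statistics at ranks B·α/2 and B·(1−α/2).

α = 0.12; lower rank = 50 × 0.060 = 3; upper rank = 50 × 0.940 = 47.
The 3rd smallest replicate is 8.16; the 47th is 15.77.

(8.16, 15.77)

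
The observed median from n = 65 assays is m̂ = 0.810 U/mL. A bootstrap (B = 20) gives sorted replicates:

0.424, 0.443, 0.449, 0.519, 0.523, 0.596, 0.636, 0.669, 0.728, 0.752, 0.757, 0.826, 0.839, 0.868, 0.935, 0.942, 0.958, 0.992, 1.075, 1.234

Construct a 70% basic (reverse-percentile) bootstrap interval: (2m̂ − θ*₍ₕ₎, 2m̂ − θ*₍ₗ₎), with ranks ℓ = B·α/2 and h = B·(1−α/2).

Percentile endpoints at ranks 3 and 17: θ*₍3₎ = 0.449, θ*₍17₎ = 0.958.
Basic interval reflects these around m̂:
  lower = 2 × 0.810 − 0.958 = 0.662
  upper = 2 × 0.810 − 0.449 = 1.171

(0.662, 1.171)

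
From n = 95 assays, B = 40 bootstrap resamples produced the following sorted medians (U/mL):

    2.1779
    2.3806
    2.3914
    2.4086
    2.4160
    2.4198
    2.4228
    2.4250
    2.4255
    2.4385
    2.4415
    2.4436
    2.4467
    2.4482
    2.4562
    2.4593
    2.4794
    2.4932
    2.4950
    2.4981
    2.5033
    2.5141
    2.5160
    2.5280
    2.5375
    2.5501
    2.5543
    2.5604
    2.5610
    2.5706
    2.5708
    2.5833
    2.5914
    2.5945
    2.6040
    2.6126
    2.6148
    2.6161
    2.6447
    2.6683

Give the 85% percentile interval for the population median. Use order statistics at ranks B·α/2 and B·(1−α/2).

(2.3914, 2.6148)

α = 0.15; lower rank = 40 × 0.075 = 3; upper rank = 40 × 0.925 = 37.
The 3rd smallest replicate is 2.3914; the 37th is 2.6148.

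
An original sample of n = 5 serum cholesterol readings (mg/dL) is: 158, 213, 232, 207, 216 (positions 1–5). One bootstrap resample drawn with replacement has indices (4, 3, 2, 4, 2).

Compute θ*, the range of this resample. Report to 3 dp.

Resample values: 207, 232, 213, 207, 213.
Range = 232 − 207 = 25.000

θ* = 25.000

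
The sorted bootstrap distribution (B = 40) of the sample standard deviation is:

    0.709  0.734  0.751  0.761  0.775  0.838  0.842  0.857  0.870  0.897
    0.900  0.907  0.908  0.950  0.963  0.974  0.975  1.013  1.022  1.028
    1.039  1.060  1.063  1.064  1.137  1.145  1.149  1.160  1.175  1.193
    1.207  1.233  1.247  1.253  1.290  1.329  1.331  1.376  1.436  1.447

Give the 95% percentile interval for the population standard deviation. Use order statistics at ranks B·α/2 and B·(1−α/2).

(0.709, 1.436)

α = 0.05; lower rank = 40 × 0.025 = 1; upper rank = 40 × 0.975 = 39.
The 1st smallest replicate is 0.709; the 39th is 1.436.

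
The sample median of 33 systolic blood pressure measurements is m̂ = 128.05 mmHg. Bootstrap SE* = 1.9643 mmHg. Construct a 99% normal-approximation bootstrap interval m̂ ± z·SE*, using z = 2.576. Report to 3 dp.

(122.990, 133.110)

Margin = 2.576 × 1.9643 = 5.0600
Interval: 128.05 ± 5.0600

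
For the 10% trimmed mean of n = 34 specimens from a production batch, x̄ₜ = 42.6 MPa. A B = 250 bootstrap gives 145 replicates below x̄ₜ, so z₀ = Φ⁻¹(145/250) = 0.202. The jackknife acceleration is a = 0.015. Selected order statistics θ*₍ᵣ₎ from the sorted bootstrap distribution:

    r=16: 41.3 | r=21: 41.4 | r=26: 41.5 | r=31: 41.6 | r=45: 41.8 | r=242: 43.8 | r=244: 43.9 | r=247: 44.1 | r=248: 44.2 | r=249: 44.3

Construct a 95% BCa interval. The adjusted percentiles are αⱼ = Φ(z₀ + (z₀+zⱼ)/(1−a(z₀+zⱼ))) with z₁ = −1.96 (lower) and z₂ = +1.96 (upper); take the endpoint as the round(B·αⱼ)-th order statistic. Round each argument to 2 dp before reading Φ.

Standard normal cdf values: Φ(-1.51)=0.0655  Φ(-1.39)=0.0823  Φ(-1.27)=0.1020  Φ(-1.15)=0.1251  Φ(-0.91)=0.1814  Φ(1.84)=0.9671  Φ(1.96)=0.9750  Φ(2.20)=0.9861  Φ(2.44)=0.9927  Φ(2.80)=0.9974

(41.3, 44.2)

Lower: z₀ + z₁ = 0.202 + (-1.960) = -1.758; 1 − a(z₀+z₁) = 1 − (0.015)(-1.758) = 1.0264; argument = 0.202 + (-1.758)/1.0264 = -1.5108 → -1.51.
α₁ = Φ(-1.51) = 0.0655; rank = round(250 × 0.0655) = 16; θ*₍16₎ = 41.3.
Upper: z₀ + z₂ = 2.162; 1 − a(z₀+z₂) = 0.9676; argument = 2.4365 → 2.44; α₂ = 0.9927; rank = 248; θ*₍248₎ = 44.2.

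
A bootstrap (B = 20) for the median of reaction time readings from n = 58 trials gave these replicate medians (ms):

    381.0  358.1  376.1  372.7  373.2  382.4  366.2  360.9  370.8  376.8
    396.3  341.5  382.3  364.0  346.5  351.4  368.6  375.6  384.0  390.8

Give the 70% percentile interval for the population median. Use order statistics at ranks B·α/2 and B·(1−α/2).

Sorted replicates: 341.5, 346.5, 351.4, 358.1, 360.9, 364.0, 366.2, 368.6, 370.8, 372.7, 373.2, 375.6, 376.1, 376.8, 381.0, 382.3, 382.4, 384.0, 390.8, 396.3
α = 0.30; lower rank = 20 × 0.150 = 3; upper rank = 20 × 0.850 = 17.
The 3rd smallest replicate is 351.4; the 17th is 382.4.

(351.4, 382.4)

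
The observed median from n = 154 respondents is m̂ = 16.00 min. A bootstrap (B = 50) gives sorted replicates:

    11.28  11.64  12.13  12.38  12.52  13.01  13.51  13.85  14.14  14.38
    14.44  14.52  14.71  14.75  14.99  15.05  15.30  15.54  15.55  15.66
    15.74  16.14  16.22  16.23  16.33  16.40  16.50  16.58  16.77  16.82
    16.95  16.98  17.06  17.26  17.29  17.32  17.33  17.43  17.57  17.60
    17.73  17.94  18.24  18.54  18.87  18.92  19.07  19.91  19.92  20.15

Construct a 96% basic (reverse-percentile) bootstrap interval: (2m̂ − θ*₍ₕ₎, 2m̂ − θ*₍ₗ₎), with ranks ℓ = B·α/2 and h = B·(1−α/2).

(12.08, 20.72)

Percentile endpoints at ranks 1 and 49: θ*₍1₎ = 11.28, θ*₍49₎ = 19.92.
Basic interval reflects these around m̂:
  lower = 2 × 16.00 − 19.92 = 12.08
  upper = 2 × 16.00 − 11.28 = 20.72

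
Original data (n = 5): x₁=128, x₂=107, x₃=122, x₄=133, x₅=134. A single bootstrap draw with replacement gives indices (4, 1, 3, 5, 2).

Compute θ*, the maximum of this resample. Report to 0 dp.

θ* = 134

Resample values: 133, 128, 122, 134, 107.
Maximum = 134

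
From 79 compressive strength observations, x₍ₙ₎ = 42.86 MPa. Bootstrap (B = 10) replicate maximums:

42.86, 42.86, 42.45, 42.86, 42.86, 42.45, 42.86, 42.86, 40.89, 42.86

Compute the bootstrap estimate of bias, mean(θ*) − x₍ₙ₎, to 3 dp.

mean(θ*) = (42.86 + 42.86 + 42.45 + 42.86 + 42.86 + 42.45 + 42.86 + 42.86 + 40.89 + 42.86) / 10 = 42.5810
bias = 42.5810 − 42.86

bias = −0.279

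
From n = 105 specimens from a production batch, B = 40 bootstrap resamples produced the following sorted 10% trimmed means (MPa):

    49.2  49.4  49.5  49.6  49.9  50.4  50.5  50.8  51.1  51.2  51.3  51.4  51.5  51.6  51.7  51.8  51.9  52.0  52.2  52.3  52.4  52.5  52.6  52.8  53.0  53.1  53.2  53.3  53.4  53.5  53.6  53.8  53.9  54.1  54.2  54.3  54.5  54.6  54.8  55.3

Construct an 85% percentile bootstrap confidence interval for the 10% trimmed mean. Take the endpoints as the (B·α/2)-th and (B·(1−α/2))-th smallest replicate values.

(49.5, 54.5)

α = 0.15; lower rank = 40 × 0.075 = 3; upper rank = 40 × 0.925 = 37.
The 3rd smallest replicate is 49.5; the 37th is 54.5.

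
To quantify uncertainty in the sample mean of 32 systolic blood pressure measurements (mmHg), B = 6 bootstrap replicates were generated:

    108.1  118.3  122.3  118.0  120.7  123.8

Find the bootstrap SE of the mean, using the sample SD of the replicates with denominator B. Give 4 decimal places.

Bootstrap SE is the standard deviation of the 6 replicate means.
Mean of replicates: (108.1 + 118.3 + 122.3 + 118.0 + 120.7 + 123.8) / 6 = 711.20000 / 6 = 118.53333
Sum of squared deviations: (−10.43333)² + (−0.23333)² + (+3.76667)² + (−0.53333)² + (+2.16667)² + (+5.26667)² = 155.81333
Variance = 155.81333 / 6 = 25.96889
SE* = √25.96889

SE* = 5.0960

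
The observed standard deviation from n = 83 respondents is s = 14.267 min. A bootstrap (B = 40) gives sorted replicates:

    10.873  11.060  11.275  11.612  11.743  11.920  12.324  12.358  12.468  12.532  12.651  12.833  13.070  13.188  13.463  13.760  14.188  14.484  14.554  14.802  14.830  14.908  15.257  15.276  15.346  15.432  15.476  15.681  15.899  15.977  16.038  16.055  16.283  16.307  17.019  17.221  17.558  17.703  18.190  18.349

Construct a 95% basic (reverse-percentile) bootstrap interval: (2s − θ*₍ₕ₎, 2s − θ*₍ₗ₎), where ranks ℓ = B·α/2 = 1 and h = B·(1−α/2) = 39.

Percentile endpoints at ranks 1 and 39: θ*₍1₎ = 10.873, θ*₍39₎ = 18.190.
Basic interval reflects these around s:
  lower = 2 × 14.267 − 18.190 = 10.344
  upper = 2 × 14.267 − 10.873 = 17.661

(10.344, 17.661)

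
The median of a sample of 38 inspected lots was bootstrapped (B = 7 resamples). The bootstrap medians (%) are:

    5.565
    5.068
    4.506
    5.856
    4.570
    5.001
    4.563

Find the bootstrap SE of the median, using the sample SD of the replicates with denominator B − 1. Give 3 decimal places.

Bootstrap SE is the standard deviation of the 7 replicate medians.
Mean of replicates: (5.565 + 5.068 + 4.506 + 5.856 + 4.570 + 5.001 + 4.563) / 7 = 35.1290 / 7 = 5.0184
Sum of squared deviations: (+0.5466)² + (+0.0496)² + (−0.5124)² + (+0.8376)² + (−0.4484)² + (−0.0174)² + (−0.4554)² = 1.6741
Variance = 1.6741 / 6 = 0.2790
SE* = √0.2790

SE* = 0.528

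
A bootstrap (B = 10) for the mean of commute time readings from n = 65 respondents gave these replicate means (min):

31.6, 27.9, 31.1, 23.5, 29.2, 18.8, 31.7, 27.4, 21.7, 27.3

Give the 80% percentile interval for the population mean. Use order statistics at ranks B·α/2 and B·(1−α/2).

Sorted replicates: 18.8, 21.7, 23.5, 27.3, 27.4, 27.9, 29.2, 31.1, 31.6, 31.7
α = 0.20; lower rank = 10 × 0.100 = 1; upper rank = 10 × 0.900 = 9.
The 1st smallest replicate is 18.8; the 9th is 31.6.

(18.8, 31.6)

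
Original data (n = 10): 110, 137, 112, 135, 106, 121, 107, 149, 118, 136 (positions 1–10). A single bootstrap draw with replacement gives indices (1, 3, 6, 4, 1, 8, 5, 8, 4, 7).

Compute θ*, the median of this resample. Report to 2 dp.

Resample values: 110, 112, 121, 135, 110, 149, 106, 149, 135, 107.
Sorted: 106, 107, 110, 110, 112, 121, 135, 135, 149, 149
Median = average of the two middle values = 116.50

θ* = 116.50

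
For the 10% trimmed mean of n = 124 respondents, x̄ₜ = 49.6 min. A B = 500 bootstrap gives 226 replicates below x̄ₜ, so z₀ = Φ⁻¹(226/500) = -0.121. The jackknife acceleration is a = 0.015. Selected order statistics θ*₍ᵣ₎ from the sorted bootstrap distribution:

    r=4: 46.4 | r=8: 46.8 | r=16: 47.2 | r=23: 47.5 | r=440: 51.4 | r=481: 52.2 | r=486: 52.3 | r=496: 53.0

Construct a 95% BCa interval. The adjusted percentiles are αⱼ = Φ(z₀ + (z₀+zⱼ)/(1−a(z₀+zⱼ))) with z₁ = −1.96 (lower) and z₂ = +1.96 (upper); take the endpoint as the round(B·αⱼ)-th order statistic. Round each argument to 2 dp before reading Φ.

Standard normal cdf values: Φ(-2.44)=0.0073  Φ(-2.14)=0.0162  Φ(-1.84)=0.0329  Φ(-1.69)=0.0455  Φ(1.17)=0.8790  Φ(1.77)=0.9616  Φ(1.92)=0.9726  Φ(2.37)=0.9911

Lower: z₀ + z₁ = -0.121 + (-1.960) = -2.081; 1 − a(z₀+z₁) = 1 − (0.015)(-2.081) = 1.0312; argument = -0.121 + (-2.081)/1.0312 = -2.1390 → -2.14.
α₁ = Φ(-2.14) = 0.0162; rank = round(500 × 0.0162) = 8; θ*₍8₎ = 46.8.
Upper: z₀ + z₂ = 1.839; 1 − a(z₀+z₂) = 0.9724; argument = 1.7702 → 1.77; α₂ = 0.9616; rank = 481; θ*₍481₎ = 52.2.

(46.8, 52.2)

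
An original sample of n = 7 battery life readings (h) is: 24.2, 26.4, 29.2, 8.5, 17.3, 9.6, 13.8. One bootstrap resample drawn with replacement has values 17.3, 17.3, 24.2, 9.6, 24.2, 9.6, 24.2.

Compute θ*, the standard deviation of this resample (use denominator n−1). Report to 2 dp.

θ* = 6.55

Mean = 18.0571; sum of squared deviations = 257.3971
s² = 257.3971 / 6 = 42.8995
s = √42.8995 = 6.55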